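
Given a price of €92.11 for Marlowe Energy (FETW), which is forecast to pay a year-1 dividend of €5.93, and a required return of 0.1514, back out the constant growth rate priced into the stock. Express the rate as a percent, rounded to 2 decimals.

From P₀ = D₁/(r − g), the implied growth is g = r − D₁/P₀.
g = 0.1514 − 5.93/92.11 = 0.1514 − 0.06438 = 0.08702

8.70%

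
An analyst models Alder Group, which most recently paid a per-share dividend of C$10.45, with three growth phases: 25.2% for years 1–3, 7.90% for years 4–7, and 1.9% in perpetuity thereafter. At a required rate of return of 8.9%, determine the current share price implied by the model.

C$326.57

Three-stage DDM. Project D₁…D_7; terminal Gordon value at t=7 with g = 0.019; discount at r = 0.089.
D_1 = 13.0834
D_2 = 16.3804
D_3 = 20.5083
D_4 = 22.1284
D_5 = 23.8766
D_6 = 25.7628
D_7 = 27.7981
TV_7 = 28.3263/(0.089−0.019) = 404.6609
P₀ = Σ Dₜ/(1+r)ᵗ + TV_7/(1+r)^7 = 326.5710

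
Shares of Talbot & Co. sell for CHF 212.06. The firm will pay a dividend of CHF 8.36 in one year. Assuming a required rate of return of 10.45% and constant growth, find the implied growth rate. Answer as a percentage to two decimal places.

6.51%

From P₀ = D₁/(r − g), the implied growth is g = r − D₁/P₀.
g = 0.1045 − 8.36/212.06 = 0.1045 − 0.03942 = 0.06508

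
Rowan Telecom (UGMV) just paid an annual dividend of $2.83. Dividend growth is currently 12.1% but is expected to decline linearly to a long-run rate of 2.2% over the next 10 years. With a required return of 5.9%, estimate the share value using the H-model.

$116.03

H-model: P₀ = D₀[(1+g_L) + H(g_S−g_L)]/(r−g_L), with H = 10/2 = 5.
P₀ = 2.83 × [(1+0.022) + 5×(0.121−0.022)] / (0.059−0.022)
   = 2.83 × 1.5170 / 0.037 = 116.0300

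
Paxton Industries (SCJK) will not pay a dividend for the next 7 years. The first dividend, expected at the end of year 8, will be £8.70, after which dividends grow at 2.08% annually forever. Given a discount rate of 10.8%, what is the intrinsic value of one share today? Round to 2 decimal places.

Deferred-dividend DDM. At t=7 the remaining stream is a growing perpetuity with first payment D_8 = 8.70.
V_7 = D_8/(r−g) = 8.70/(0.108−0.0208) = 99.7706
P₀ = V_7/(1+r)^7 = 99.7706/(1+0.108)^7 = 48.6659

£48.67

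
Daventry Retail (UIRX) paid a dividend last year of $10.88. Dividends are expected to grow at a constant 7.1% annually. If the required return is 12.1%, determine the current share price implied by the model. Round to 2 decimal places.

$233.05

Gordon growth model: P₀ = D₁/(r − g). D₁ = 10.88 × (1 + 0.071) = 11.6525.
P₀ = 11.6525 / (0.121 − 0.071) = 11.6525 / 0.05 = 233.0496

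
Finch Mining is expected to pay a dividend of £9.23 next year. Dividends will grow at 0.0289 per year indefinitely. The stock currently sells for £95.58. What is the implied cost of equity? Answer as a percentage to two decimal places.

Rearranging the constant-growth DDM: r = D₁/P₀ + g.
r = 9.2300 / 95.58 + 0.0289 = 0.09657 + 0.0289 = 0.12547

12.55%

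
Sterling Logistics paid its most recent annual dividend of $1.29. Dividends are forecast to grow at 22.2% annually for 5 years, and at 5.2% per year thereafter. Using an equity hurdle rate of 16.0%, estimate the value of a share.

$23.86

Two-stage DDM. Project D₁…D_5 at 0.222, terminal growth 0.052, discount at r = 0.16.
D_1 = 1.5764
D_2 = 1.9263
D_3 = 2.3540
D_4 = 2.8766
D_5 = 3.5152
Terminal value at t=5: TV = D_6/(r−g) = 3.6980/(0.16−0.052) = 34.2403
P₀ = 1.5764/(1+0.16)^1 + 1.9263/(1+0.16)^2 + 2.3540/(1+0.16)^3 + 2.8766/(1+0.16)^4 + 3.5152/(1+0.16)^5 + 34.2403/(1+0.16)^5 = 23.8632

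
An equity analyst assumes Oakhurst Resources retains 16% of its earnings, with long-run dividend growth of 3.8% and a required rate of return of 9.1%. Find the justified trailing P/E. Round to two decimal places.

16.45

Payout ratio b = 1 − 0.16 = 0.84.
Justified trailing P/E = b(1+g)/(r−g) = 0.84×(1+0.038)/(0.091−0.038) = 16.4513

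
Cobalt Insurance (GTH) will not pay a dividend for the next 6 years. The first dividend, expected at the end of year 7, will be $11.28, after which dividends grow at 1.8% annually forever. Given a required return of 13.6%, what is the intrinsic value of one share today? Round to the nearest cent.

Deferred-dividend DDM. At t=6 the remaining stream is a growing perpetuity with first payment D_7 = 11.28.
V_6 = D_7/(r−g) = 11.28/(0.136−0.018) = 95.5932
P₀ = V_6/(1+r)^6 = 95.5932/(1+0.136)^6 = 44.4792

$44.48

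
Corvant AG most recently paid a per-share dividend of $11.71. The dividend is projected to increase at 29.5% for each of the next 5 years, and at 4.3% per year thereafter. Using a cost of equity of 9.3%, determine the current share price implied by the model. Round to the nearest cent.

Two-stage DDM. Project D₁…D_5 at 0.295, terminal growth 0.043, discount at r = 0.093.
D_1 = 15.1645
D_2 = 19.6380
D_3 = 25.4312
D_4 = 32.9334
D_5 = 42.6487
Terminal value at t=5: TV = D_6/(r−g) = 44.4826/(0.093−0.043) = 889.6518
P₀ = 15.1645/(1+0.093)^1 + 19.6380/(1+0.093)^2 + 25.4312/(1+0.093)^3 + 32.9334/(1+0.093)^4 + 42.6487/(1+0.093)^5 + 889.6518/(1+0.093)^5 = 670.5256

$670.53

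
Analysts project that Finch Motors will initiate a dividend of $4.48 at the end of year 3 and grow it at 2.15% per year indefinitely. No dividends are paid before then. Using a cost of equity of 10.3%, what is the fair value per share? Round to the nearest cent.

Deferred-dividend DDM. At t=2 the remaining stream is a growing perpetuity with first payment D_3 = 4.48.
V_2 = D_3/(r−g) = 4.48/(0.103−0.0215) = 54.9693
P₀ = V_2/(1+r)^2 = 54.9693/(1+0.103)^2 = 45.1824

$45.18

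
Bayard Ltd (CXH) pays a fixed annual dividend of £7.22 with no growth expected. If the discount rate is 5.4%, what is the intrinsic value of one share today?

£133.70

Zero-growth DDM (perpetuity): P₀ = D/r = 7.22 / 0.054 = 133.7037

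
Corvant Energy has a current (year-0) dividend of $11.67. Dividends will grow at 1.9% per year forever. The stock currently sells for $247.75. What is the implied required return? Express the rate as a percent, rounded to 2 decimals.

Rearranging the constant-growth DDM: r = D₁/P₀ + g.
D₁ = 11.67 × (1 + 0.019) = 11.8917.
r = 11.8917 / 247.75 + 0.019 = 0.04800 + 0.019 = 0.06700

6.70%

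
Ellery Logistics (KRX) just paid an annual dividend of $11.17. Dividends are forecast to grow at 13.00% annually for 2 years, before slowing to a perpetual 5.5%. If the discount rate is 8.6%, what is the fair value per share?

Two-stage DDM. Project D₁…D_2 at 0.13, terminal growth 0.055, discount at r = 0.086.
D_1 = 12.6221
D_2 = 14.2630
Terminal value at t=2: TV = D_3/(r−g) = 15.0474/(0.086−0.055) = 485.4012
P₀ = 12.6221/(1+0.086)^1 + 14.2630/(1+0.086)^2 + 485.4012/(1+0.086)^2 = 435.2836

$435.28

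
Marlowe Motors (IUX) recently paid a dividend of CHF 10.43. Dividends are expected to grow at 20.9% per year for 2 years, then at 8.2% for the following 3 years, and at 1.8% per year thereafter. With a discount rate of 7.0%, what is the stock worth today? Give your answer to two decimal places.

Three-stage DDM. Project D₁…D_5; terminal Gordon value at t=5 with g = 0.018; discount at r = 0.07.
D_1 = 12.6099
D_2 = 15.2453
D_3 = 16.4955
D_4 = 17.8481
D_5 = 19.3116
TV_5 = 19.6592/(0.07−0.018) = 378.0621
P₀ = Σ Dₜ/(1+r)ᵗ + TV_5/(1+r)^5 = 335.5042

CHF 335.50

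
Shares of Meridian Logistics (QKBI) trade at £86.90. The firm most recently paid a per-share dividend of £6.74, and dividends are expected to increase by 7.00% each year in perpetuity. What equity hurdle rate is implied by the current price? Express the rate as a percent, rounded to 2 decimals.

Rearranging the constant-growth DDM: r = D₁/P₀ + g.
D₁ = 6.74 × (1 + 0.07) = 7.2118.
r = 7.2118 / 86.90 + 0.07 = 0.08299 + 0.07 = 0.15299

15.30%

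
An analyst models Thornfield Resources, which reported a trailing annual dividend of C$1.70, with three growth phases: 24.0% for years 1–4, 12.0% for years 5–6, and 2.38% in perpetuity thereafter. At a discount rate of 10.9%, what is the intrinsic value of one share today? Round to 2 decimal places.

Three-stage DDM. Project D₁…D_6; terminal Gordon value at t=6 with g = 0.0238; discount at r = 0.109.
D_1 = 2.1080
D_2 = 2.6139
D_3 = 3.2413
D_4 = 4.0192
D_5 = 4.5015
D_6 = 5.0416
TV_6 = 5.1616/(0.109−0.0238) = 60.5825
P₀ = Σ Dₜ/(1+r)ᵗ + TV_6/(1+r)^6 = 47.0187

C$47.02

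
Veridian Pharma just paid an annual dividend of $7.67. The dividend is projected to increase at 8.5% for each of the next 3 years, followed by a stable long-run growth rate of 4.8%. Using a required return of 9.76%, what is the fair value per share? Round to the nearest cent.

$179.03

Two-stage DDM. Project D₁…D_3 at 0.085, terminal growth 0.048, discount at r = 0.0976.
D_1 = 8.3219
D_2 = 9.0293
D_3 = 9.7968
Terminal value at t=3: TV = D_4/(r−g) = 10.2671/(0.0976−0.048) = 206.9971
P₀ = 8.3219/(1+0.0976)^1 + 9.0293/(1+0.0976)^2 + 9.7968/(1+0.0976)^3 + 206.9971/(1+0.0976)^3 = 179.0281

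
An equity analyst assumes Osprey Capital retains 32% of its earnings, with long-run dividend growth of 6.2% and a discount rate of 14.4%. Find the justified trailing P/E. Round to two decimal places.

Payout ratio b = 1 − 0.32 = 0.68.
Justified trailing P/E = b(1+g)/(r−g) = 0.68×(1+0.062)/(0.144−0.062) = 8.8068

8.81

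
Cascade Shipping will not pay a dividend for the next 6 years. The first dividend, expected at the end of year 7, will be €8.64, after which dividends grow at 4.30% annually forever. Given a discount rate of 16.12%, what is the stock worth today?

€29.82

Deferred-dividend DDM. At t=6 the remaining stream is a growing perpetuity with first payment D_7 = 8.64.
V_6 = D_7/(r−g) = 8.64/(0.1612−0.043) = 73.0964
P₀ = V_6/(1+r)^6 = 73.0964/(1+0.1612)^6 = 29.8163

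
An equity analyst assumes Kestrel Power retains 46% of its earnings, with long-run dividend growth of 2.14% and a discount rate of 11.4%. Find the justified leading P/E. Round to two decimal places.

5.83

Payout ratio b = 1 − 0.46 = 0.54.
Justified leading P/E = b/(r−g) = 0.54/(0.114−0.0214) = 5.8315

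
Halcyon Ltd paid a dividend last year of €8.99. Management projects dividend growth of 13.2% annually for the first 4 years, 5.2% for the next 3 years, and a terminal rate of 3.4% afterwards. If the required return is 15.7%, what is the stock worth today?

Three-stage DDM. Project D₁…D_7; terminal Gordon value at t=7 with g = 0.034; discount at r = 0.157.
D_1 = 10.1767
D_2 = 11.5200
D_3 = 13.0406
D_4 = 14.7620
D_5 = 15.5296
D_6 = 16.3372
D_7 = 17.1867
TV_7 = 17.7711/(0.157−0.034) = 144.4801
P₀ = Σ Dₜ/(1+r)ᵗ + TV_7/(1+r)^7 = 106.6085

€106.61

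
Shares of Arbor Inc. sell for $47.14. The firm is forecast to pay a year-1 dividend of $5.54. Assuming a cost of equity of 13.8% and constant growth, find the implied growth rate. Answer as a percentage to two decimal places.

From P₀ = D₁/(r − g), the implied growth is g = r − D₁/P₀.
g = 0.138 − 5.54/47.14 = 0.138 − 0.11752 = 0.02048

2.05%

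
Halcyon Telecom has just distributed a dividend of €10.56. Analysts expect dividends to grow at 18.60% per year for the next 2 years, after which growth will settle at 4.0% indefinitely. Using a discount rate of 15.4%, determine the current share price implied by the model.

€123.76

Two-stage DDM. Project D₁…D_2 at 0.186, terminal growth 0.04, discount at r = 0.154.
D_1 = 12.5242
D_2 = 14.8537
Terminal value at t=2: TV = D_3/(r−g) = 15.4478/(0.154−0.04) = 135.5070
P₀ = 12.5242/(1+0.154)^1 + 14.8537/(1+0.154)^2 + 135.5070/(1+0.154)^2 = 123.7603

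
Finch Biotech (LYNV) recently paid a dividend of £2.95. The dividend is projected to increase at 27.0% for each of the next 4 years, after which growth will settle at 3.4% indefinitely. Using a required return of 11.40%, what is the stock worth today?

£80.96

Two-stage DDM. Project D₁…D_4 at 0.27, terminal growth 0.034, discount at r = 0.114.
D_1 = 3.7465
D_2 = 4.7581
D_3 = 6.0427
D_4 = 7.6743
Terminal value at t=4: TV = D_5/(r−g) = 7.9352/(0.114−0.034) = 99.1899
P₀ = 3.7465/(1+0.114)^1 + 4.7581/(1+0.114)^2 + 6.0427/(1+0.114)^3 + 7.6743/(1+0.114)^4 + 99.1899/(1+0.114)^4 = 80.9572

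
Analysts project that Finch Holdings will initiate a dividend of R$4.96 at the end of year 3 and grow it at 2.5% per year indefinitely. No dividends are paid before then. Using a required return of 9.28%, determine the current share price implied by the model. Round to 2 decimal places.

R$61.26

Deferred-dividend DDM. At t=2 the remaining stream is a growing perpetuity with first payment D_3 = 4.96.
V_2 = D_3/(r−g) = 4.96/(0.0928−0.025) = 73.1563
P₀ = V_2/(1+r)^2 = 73.1563/(1+0.0928)^2 = 61.2591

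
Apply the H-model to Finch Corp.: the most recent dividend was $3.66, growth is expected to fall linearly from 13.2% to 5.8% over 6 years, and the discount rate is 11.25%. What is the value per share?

$85.96

H-model: P₀ = D₀[(1+g_L) + H(g_S−g_L)]/(r−g_L), with H = 6/2 = 3.
P₀ = 3.66 × [(1+0.058) + 3×(0.132−0.058)] / (0.1125−0.058)
   = 3.66 × 1.2800 / 0.0545 = 85.9596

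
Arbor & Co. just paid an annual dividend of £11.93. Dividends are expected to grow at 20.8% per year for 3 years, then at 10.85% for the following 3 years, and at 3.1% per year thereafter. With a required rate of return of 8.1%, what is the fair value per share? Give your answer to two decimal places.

£467.56

Three-stage DDM. Project D₁…D_6; terminal Gordon value at t=6 with g = 0.031; discount at r = 0.081.
D_1 = 14.4114
D_2 = 17.4090
D_3 = 21.0301
D_4 = 23.3119
D_5 = 25.8412
D_6 = 28.6450
TV_6 = 29.5330/(0.081−0.031) = 590.6592
P₀ = Σ Dₜ/(1+r)ᵗ + TV_6/(1+r)^6 = 467.5605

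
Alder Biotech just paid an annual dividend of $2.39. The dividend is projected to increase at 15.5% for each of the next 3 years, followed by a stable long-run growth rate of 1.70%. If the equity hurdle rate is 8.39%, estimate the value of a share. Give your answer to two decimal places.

Two-stage DDM. Project D₁…D_3 at 0.155, terminal growth 0.017, discount at r = 0.0839.
D_1 = 2.7605
D_2 = 3.1883
D_3 = 3.6825
Terminal value at t=3: TV = D_4/(r−g) = 3.7451/(0.0839−0.017) = 55.9807
P₀ = 2.7605/(1+0.0839)^1 + 3.1883/(1+0.0839)^2 + 3.6825/(1+0.0839)^3 + 55.9807/(1+0.0839)^3 = 52.1138

$52.11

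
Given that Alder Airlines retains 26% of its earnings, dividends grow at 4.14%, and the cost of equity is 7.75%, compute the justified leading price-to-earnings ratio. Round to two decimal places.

20.50

Payout ratio b = 1 − 0.26 = 0.74.
Justified leading P/E = b/(r−g) = 0.74/(0.0775−0.0414) = 20.4986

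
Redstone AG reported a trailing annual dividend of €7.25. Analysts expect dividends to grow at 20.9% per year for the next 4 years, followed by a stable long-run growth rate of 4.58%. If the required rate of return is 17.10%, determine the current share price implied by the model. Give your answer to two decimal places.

€100.24

Two-stage DDM. Project D₁…D_4 at 0.209, terminal growth 0.0458, discount at r = 0.171.
D_1 = 8.7652
D_2 = 10.5972
D_3 = 12.8120
D_4 = 15.4897
Terminal value at t=4: TV = D_5/(r−g) = 16.1991/(0.171−0.0458) = 129.3861
P₀ = 8.7652/(1+0.171)^1 + 10.5972/(1+0.171)^2 + 12.8120/(1+0.171)^3 + 15.4897/(1+0.171)^4 + 129.3861/(1+0.171)^4 = 100.2416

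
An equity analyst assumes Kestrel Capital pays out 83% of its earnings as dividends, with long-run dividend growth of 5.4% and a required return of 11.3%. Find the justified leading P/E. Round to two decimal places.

14.07

Justified leading P/E = b/(r−g) = 0.83/(0.113−0.054) = 14.0678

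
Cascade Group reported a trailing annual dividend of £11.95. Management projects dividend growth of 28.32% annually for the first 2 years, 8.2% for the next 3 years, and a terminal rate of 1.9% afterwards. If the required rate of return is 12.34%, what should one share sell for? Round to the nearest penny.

Three-stage DDM. Project D₁…D_5; terminal Gordon value at t=5 with g = 0.019; discount at r = 0.1234.
D_1 = 15.3342
D_2 = 19.6769
D_3 = 21.2904
D_4 = 23.0362
D_5 = 24.9252
TV_5 = 25.3988/(0.1234−0.019) = 243.2832
P₀ = Σ Dₜ/(1+r)ᵗ + TV_5/(1+r)^5 = 208.6213

£208.62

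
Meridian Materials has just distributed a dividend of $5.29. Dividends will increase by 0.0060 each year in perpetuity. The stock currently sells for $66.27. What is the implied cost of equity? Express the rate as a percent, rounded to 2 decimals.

8.63%

Rearranging the constant-growth DDM: r = D₁/P₀ + g.
D₁ = 5.29 × (1 + 0.006) = 5.3217.
r = 5.3217 / 66.27 + 0.006 = 0.08030 + 0.006 = 0.08630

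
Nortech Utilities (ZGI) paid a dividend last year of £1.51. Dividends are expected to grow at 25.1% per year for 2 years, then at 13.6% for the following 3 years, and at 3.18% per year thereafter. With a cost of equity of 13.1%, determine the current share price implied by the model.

Three-stage DDM. Project D₁…D_5; terminal Gordon value at t=5 with g = 0.0318; discount at r = 0.131.
D_1 = 1.8890
D_2 = 2.3632
D_3 = 2.6845
D_4 = 3.0496
D_5 = 3.4644
TV_5 = 3.5746/(0.131−0.0318) = 36.0338
P₀ = Σ Dₜ/(1+r)ᵗ + TV_5/(1+r)^5 = 28.5805

£28.58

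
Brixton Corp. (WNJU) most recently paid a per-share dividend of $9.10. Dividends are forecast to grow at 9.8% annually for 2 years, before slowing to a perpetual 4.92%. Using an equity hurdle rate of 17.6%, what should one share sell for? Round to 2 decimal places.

$82.07

Two-stage DDM. Project D₁…D_2 at 0.098, terminal growth 0.0492, discount at r = 0.176.
D_1 = 9.9918
D_2 = 10.9710
Terminal value at t=2: TV = D_3/(r−g) = 11.5108/(0.176−0.0492) = 90.7789
P₀ = 9.9918/(1+0.176)^1 + 10.9710/(1+0.176)^2 + 90.7789/(1+0.176)^2 = 82.0696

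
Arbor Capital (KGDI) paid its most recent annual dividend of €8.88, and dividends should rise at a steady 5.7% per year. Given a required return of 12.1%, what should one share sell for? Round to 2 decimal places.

€146.66

Gordon growth model: P₀ = D₁/(r − g). D₁ = 8.88 × (1 + 0.057) = 9.3862.
P₀ = 9.3862 / (0.121 − 0.057) = 9.3862 / 0.064 = 146.6587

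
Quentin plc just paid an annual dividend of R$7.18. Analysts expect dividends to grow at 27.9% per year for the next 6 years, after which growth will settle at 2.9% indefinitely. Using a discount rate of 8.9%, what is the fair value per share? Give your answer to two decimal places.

Two-stage DDM. Project D₁…D_6 at 0.279, terminal growth 0.029, discount at r = 0.089.
D_1 = 9.1832
D_2 = 11.7453
D_3 = 15.0223
D_4 = 19.2135
D_5 = 24.5741
D_6 = 31.4302
Terminal value at t=6: TV = D_7/(r−g) = 32.3417/(0.089−0.029) = 539.0286
P₀ = 9.1832/(1+0.089)^1 + 11.7453/(1+0.089)^2 + 15.0223/(1+0.089)^3 + 19.2135/(1+0.089)^4 + 24.5741/(1+0.089)^5 + 31.4302/(1+0.089)^6 + 539.0286/(1+0.089)^6 = 401.6993

R$401.70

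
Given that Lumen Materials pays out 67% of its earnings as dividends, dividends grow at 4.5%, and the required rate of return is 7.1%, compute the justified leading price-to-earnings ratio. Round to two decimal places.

25.77

Justified leading P/E = b/(r−g) = 0.67/(0.071−0.045) = 25.7692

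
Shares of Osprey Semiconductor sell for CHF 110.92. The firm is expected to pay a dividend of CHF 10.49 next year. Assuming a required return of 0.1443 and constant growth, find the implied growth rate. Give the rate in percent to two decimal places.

4.97%

From P₀ = D₁/(r − g), the implied growth is g = r − D₁/P₀.
g = 0.1443 − 10.49/110.92 = 0.1443 − 0.09457 = 0.04973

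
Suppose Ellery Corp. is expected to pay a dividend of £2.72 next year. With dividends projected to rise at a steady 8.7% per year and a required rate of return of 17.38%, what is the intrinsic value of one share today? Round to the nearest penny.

Gordon growth model: P₀ = D₁/(r − g), with D₁ = 2.72 given directly.
P₀ = 2.7200 / (0.1738 − 0.087) = 2.7200 / 0.0868 = 31.3364

£31.34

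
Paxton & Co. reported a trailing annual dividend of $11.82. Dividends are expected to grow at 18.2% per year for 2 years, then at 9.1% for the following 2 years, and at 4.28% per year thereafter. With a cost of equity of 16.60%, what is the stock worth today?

Three-stage DDM. Project D₁…D_4; terminal Gordon value at t=4 with g = 0.0428; discount at r = 0.166.
D_1 = 13.9712
D_2 = 16.5140
D_3 = 18.0168
D_4 = 19.6563
TV_4 = 20.4976/(0.166−0.0428) = 166.3766
P₀ = Σ Dₜ/(1+r)ᵗ + TV_4/(1+r)^4 = 136.1399

$136.14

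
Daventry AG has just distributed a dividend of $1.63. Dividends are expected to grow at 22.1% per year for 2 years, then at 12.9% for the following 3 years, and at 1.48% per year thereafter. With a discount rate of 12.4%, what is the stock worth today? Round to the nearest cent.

$27.63

Three-stage DDM. Project D₁…D_5; terminal Gordon value at t=5 with g = 0.0148; discount at r = 0.124.
D_1 = 1.9902
D_2 = 2.4301
D_3 = 2.7435
D_4 = 3.0975
D_5 = 3.4970
TV_5 = 3.5488/(0.124−0.0148) = 32.4981
P₀ = Σ Dₜ/(1+r)ᵗ + TV_5/(1+r)^5 = 27.6306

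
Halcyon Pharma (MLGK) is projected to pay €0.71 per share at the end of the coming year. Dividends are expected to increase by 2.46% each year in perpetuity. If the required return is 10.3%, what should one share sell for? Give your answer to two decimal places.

Gordon growth model: P₀ = D₁/(r − g), with D₁ = 0.71 given directly.
P₀ = 0.7100 / (0.103 − 0.0246) = 0.7100 / 0.0784 = 9.0561

€9.06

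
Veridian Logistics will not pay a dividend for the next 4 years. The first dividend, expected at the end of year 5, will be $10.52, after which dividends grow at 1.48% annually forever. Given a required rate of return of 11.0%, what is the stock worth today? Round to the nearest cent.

Deferred-dividend DDM. At t=4 the remaining stream is a growing perpetuity with first payment D_5 = 10.52.
V_4 = D_5/(r−g) = 10.52/(0.11−0.0148) = 110.5042
P₀ = V_4/(1+r)^4 = 110.5042/(1+0.11)^4 = 72.7925

$72.79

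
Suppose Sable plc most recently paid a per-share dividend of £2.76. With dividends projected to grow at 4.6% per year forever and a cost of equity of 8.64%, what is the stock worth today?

Gordon growth model: P₀ = D₁/(r − g). D₁ = 2.76 × (1 + 0.046) = 2.8870.
P₀ = 2.8870 / (0.0864 − 0.046) = 2.8870 / 0.0404 = 71.4594

£71.46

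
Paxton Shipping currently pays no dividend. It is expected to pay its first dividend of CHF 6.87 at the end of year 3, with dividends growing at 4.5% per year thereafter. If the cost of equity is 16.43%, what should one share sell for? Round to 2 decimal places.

Deferred-dividend DDM. At t=2 the remaining stream is a growing perpetuity with first payment D_3 = 6.87.
V_2 = D_3/(r−g) = 6.87/(0.1643−0.045) = 57.5859
P₀ = V_2/(1+r)^2 = 57.5859/(1+0.1643)^2 = 42.4802

CHF 42.48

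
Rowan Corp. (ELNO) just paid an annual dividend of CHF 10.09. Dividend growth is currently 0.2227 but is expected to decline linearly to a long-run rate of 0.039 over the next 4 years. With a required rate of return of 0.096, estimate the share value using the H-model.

H-model: P₀ = D₀[(1+g_L) + H(g_S−g_L)]/(r−g_L), with H = 4/2 = 2.
P₀ = 10.09 × [(1+0.039) + 2×(0.2227−0.039)] / (0.096−0.039)
   = 10.09 × 1.4064 / 0.057 = 248.9575

CHF 248.96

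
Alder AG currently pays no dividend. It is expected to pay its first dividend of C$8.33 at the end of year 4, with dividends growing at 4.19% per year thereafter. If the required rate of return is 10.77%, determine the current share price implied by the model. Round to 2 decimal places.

Deferred-dividend DDM. At t=3 the remaining stream is a growing perpetuity with first payment D_4 = 8.33.
V_3 = D_4/(r−g) = 8.33/(0.1077−0.0419) = 126.5957
P₀ = V_3/(1+r)^3 = 126.5957/(1+0.1077)^3 = 93.1435

C$93.14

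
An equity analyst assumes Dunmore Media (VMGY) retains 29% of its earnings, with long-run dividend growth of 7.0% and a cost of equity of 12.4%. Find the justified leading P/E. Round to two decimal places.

13.15

Payout ratio b = 1 − 0.29 = 0.71.
Justified leading P/E = b/(r−g) = 0.71/(0.124−0.07) = 13.1481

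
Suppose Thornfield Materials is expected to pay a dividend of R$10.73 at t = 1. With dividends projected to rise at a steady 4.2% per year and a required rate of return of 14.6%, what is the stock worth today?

Gordon growth model: P₀ = D₁/(r − g), with D₁ = 10.73 given directly.
P₀ = 10.7300 / (0.146 − 0.042) = 10.7300 / 0.104 = 103.1731

R$103.17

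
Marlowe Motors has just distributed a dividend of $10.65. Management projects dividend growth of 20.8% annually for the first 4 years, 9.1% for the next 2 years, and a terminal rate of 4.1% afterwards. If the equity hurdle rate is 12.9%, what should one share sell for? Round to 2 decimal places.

$231.31

Three-stage DDM. Project D₁…D_6; terminal Gordon value at t=6 with g = 0.041; discount at r = 0.129.
D_1 = 12.8652
D_2 = 15.5412
D_3 = 18.7737
D_4 = 22.6787
D_5 = 24.7424
D_6 = 26.9940
TV_6 = 28.1007/(0.129−0.041) = 319.3265
P₀ = Σ Dₜ/(1+r)ᵗ + TV_6/(1+r)^6 = 231.3110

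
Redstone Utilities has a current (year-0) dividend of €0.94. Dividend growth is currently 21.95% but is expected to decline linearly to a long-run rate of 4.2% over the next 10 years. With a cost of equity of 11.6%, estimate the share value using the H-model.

H-model: P₀ = D₀[(1+g_L) + H(g_S−g_L)]/(r−g_L), with H = 10/2 = 5.
P₀ = 0.94 × [(1+0.042) + 5×(0.2195−0.042)] / (0.116−0.042)
   = 0.94 × 1.9295 / 0.074 = 24.5099

€24.51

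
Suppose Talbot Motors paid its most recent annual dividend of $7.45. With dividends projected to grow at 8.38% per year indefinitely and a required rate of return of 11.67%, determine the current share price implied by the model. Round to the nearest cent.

$245.42

Gordon growth model: P₀ = D₁/(r − g). D₁ = 7.45 × (1 + 0.0838) = 8.0743.
P₀ = 8.0743 / (0.1167 − 0.0838) = 8.0743 / 0.0329 = 245.4198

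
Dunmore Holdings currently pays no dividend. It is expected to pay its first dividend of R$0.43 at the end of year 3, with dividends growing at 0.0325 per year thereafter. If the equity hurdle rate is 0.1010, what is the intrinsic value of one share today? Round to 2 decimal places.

R$5.18

Deferred-dividend DDM. At t=2 the remaining stream is a growing perpetuity with first payment D_3 = 0.43.
V_2 = D_3/(r−g) = 0.43/(0.101−0.0325) = 6.2774
P₀ = V_2/(1+r)^2 = 6.2774/(1+0.101)^2 = 5.1785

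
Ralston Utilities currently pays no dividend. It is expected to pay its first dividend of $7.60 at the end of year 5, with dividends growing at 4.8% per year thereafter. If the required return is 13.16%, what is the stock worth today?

Deferred-dividend DDM. At t=4 the remaining stream is a growing perpetuity with first payment D_5 = 7.60.
V_4 = D_5/(r−g) = 7.60/(0.1316−0.048) = 90.9091
P₀ = V_4/(1+r)^4 = 90.9091/(1+0.1316)^4 = 55.4416

$55.44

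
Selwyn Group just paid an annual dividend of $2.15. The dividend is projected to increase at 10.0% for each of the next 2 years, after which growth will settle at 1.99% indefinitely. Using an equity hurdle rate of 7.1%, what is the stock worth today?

Two-stage DDM. Project D₁…D_2 at 0.1, terminal growth 0.0199, discount at r = 0.071.
D_1 = 2.3650
D_2 = 2.6015
Terminal value at t=2: TV = D_3/(r−g) = 2.6533/(0.071−0.0199) = 51.9231
P₀ = 2.3650/(1+0.071)^1 + 2.6015/(1+0.071)^2 + 51.9231/(1+0.071)^2 = 49.7432

$49.74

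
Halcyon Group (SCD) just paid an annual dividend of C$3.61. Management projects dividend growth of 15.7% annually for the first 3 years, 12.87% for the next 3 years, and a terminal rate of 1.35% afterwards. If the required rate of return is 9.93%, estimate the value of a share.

Three-stage DDM. Project D₁…D_6; terminal Gordon value at t=6 with g = 0.0135; discount at r = 0.0993.
D_1 = 4.1768
D_2 = 4.8325
D_3 = 5.5912
D_4 = 6.3108
D_5 = 7.1230
D_6 = 8.0398
TV_6 = 8.1483/(0.0993−0.0135) = 94.9684
P₀ = Σ Dₜ/(1+r)ᵗ + TV_6/(1+r)^6 = 79.1334

C$79.13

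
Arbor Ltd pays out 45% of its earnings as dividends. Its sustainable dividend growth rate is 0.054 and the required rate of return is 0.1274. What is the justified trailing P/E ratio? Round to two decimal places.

6.46

Justified trailing P/E = b(1+g)/(r−g) = 0.45×(1+0.054)/(0.1274−0.054) = 6.4619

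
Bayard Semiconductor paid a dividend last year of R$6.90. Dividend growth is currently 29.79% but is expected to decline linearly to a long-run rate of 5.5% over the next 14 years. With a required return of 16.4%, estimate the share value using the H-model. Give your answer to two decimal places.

H-model: P₀ = D₀[(1+g_L) + H(g_S−g_L)]/(r−g_L), with H = 14/2 = 7.
P₀ = 6.90 × [(1+0.055) + 7×(0.2979−0.055)] / (0.164−0.055)
   = 6.90 × 2.7553 / 0.109 = 174.4181

R$174.42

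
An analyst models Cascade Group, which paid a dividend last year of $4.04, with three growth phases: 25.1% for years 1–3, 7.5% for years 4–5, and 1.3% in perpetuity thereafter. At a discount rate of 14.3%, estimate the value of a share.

$60.73

Three-stage DDM. Project D₁…D_5; terminal Gordon value at t=5 with g = 0.013; discount at r = 0.143.
D_1 = 5.0540
D_2 = 6.3226
D_3 = 7.9096
D_4 = 8.5028
D_5 = 9.1405
TV_5 = 9.2593/(0.143−0.013) = 71.2256
P₀ = Σ Dₜ/(1+r)ᵗ + TV_5/(1+r)^5 = 60.7345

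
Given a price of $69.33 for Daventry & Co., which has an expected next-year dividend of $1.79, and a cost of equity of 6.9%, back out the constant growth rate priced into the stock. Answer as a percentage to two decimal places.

4.32%

From P₀ = D₁/(r − g), the implied growth is g = r − D₁/P₀.
g = 0.069 − 1.79/69.33 = 0.069 − 0.02582 = 0.04318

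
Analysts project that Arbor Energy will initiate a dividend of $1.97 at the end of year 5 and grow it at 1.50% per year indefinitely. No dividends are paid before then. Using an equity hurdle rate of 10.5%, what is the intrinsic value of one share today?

Deferred-dividend DDM. At t=4 the remaining stream is a growing perpetuity with first payment D_5 = 1.97.
V_4 = D_5/(r−g) = 1.97/(0.105−0.015) = 21.8889
P₀ = V_4/(1+r)^4 = 21.8889/(1+0.105)^4 = 14.6816

$14.68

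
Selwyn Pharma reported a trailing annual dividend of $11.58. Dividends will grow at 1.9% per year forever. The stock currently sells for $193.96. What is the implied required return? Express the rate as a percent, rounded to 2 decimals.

7.98%

Rearranging the constant-growth DDM: r = D₁/P₀ + g.
D₁ = 11.58 × (1 + 0.019) = 11.8000.
r = 11.8000 / 193.96 + 0.019 = 0.06084 + 0.019 = 0.07984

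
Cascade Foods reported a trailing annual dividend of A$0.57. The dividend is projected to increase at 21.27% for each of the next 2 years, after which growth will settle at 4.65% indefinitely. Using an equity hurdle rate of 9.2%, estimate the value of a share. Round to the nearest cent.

Two-stage DDM. Project D₁…D_2 at 0.2127, terminal growth 0.0465, discount at r = 0.092.
D_1 = 0.6912
D_2 = 0.8383
Terminal value at t=2: TV = D_3/(r−g) = 0.8772/(0.092−0.0465) = 19.2801
P₀ = 0.6912/(1+0.092)^1 + 0.8383/(1+0.092)^2 + 19.2801/(1+0.092)^2 = 17.5043

A$17.50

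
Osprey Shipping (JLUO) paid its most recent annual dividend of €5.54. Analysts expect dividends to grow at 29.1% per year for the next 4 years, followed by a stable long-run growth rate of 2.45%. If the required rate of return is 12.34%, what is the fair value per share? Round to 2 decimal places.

Two-stage DDM. Project D₁…D_4 at 0.291, terminal growth 0.0245, discount at r = 0.1234.
D_1 = 7.1521
D_2 = 9.2334
D_3 = 11.9203
D_4 = 15.3892
Terminal value at t=4: TV = D_5/(r−g) = 15.7662/(0.1234−0.0245) = 159.4154
P₀ = 7.1521/(1+0.1234)^1 + 9.2334/(1+0.1234)^2 + 11.9203/(1+0.1234)^3 + 15.3892/(1+0.1234)^4 + 159.4154/(1+0.1234)^4 = 131.8434

€131.84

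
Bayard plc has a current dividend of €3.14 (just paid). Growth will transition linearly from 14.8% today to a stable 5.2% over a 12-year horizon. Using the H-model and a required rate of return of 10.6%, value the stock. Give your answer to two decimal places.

H-model: P₀ = D₀[(1+g_L) + H(g_S−g_L)]/(r−g_L), with H = 12/2 = 6.
P₀ = 3.14 × [(1+0.052) + 6×(0.148−0.052)] / (0.106−0.052)
   = 3.14 × 1.6280 / 0.054 = 94.6652

€94.67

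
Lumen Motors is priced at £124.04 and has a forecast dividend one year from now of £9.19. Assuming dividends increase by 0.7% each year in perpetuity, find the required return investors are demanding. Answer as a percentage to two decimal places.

Rearranging the constant-growth DDM: r = D₁/P₀ + g.
r = 9.1900 / 124.04 + 0.007 = 0.07409 + 0.007 = 0.08109

8.11%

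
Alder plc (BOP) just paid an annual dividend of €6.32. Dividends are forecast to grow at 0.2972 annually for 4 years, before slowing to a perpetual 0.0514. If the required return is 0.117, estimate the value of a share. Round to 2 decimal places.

€221.50

Two-stage DDM. Project D₁…D_4 at 0.2972, terminal growth 0.0514, discount at r = 0.117.
D_1 = 8.1983
D_2 = 10.6348
D_3 = 13.7955
D_4 = 17.8955
Terminal value at t=4: TV = D_5/(r−g) = 18.8154/(0.117−0.0514) = 286.8197
P₀ = 8.1983/(1+0.117)^1 + 10.6348/(1+0.117)^2 + 13.7955/(1+0.117)^3 + 17.8955/(1+0.117)^4 + 286.8197/(1+0.117)^4 = 221.5028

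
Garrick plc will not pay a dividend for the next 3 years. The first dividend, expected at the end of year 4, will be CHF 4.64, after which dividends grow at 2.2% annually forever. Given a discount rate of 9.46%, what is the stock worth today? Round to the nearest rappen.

Deferred-dividend DDM. At t=3 the remaining stream is a growing perpetuity with first payment D_4 = 4.64.
V_3 = D_4/(r−g) = 4.64/(0.0946−0.022) = 63.9118
P₀ = V_3/(1+r)^3 = 63.9118/(1+0.0946)^3 = 48.7321

CHF 48.73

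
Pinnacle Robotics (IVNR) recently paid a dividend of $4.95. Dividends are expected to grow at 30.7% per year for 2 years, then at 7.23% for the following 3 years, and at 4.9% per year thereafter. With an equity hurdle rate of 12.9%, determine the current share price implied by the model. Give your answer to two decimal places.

Three-stage DDM. Project D₁…D_5; terminal Gordon value at t=5 with g = 0.049; discount at r = 0.129.
D_1 = 6.4696
D_2 = 8.4558
D_3 = 9.0672
D_4 = 9.7227
D_5 = 10.4257
TV_5 = 10.9366/(0.129−0.049) = 136.7070
P₀ = Σ Dₜ/(1+r)ᵗ + TV_5/(1+r)^5 = 104.8614

$104.86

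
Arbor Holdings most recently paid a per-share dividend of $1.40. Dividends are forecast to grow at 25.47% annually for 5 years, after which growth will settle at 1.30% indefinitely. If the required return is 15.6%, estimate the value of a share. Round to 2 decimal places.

$23.95

Two-stage DDM. Project D₁…D_5 at 0.2547, terminal growth 0.013, discount at r = 0.156.
D_1 = 1.7566
D_2 = 2.2040
D_3 = 2.7653
D_4 = 3.4697
D_5 = 4.3534
Terminal value at t=5: TV = D_6/(r−g) = 4.4100/(0.156−0.013) = 30.8390
P₀ = 1.7566/(1+0.156)^1 + 2.2040/(1+0.156)^2 + 2.7653/(1+0.156)^3 + 3.4697/(1+0.156)^4 + 4.3534/(1+0.156)^5 + 30.8390/(1+0.156)^5 = 23.9493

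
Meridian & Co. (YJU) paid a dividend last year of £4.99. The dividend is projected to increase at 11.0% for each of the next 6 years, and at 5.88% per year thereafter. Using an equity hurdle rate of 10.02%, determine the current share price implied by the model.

£165.48

Two-stage DDM. Project D₁…D_6 at 0.11, terminal growth 0.0588, discount at r = 0.1002.
D_1 = 5.5389
D_2 = 6.1482
D_3 = 6.8245
D_4 = 7.5752
D_5 = 8.4084
D_6 = 9.3334
Terminal value at t=6: TV = D_7/(r−g) = 9.8822/(0.1002−0.0588) = 238.6998
P₀ = 5.5389/(1+0.1002)^1 + 6.1482/(1+0.1002)^2 + 6.8245/(1+0.1002)^3 + 7.5752/(1+0.1002)^4 + 8.4084/(1+0.1002)^5 + 9.3334/(1+0.1002)^6 + 238.6998/(1+0.1002)^6 = 165.4803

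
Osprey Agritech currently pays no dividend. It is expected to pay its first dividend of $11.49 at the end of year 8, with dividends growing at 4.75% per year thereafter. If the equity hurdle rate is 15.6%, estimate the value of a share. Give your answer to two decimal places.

Deferred-dividend DDM. At t=7 the remaining stream is a growing perpetuity with first payment D_8 = 11.49.
V_7 = D_8/(r−g) = 11.49/(0.156−0.0475) = 105.8986
P₀ = V_7/(1+r)^7 = 105.8986/(1+0.156)^7 = 38.3871

$38.39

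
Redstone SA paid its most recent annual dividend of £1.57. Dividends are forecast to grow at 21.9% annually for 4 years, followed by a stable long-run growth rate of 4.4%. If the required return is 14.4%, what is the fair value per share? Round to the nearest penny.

£28.51

Two-stage DDM. Project D₁…D_4 at 0.219, terminal growth 0.044, discount at r = 0.144.
D_1 = 1.9138
D_2 = 2.3330
D_3 = 2.8439
D_4 = 3.4667
Terminal value at t=4: TV = D_5/(r−g) = 3.6192/(0.144−0.044) = 36.1922
P₀ = 1.9138/(1+0.144)^1 + 2.3330/(1+0.144)^2 + 2.8439/(1+0.144)^3 + 3.4667/(1+0.144)^4 + 36.1922/(1+0.144)^4 = 28.5096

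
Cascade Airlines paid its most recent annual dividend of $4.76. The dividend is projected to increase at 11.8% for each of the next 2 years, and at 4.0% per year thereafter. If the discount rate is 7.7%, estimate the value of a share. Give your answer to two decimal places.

$154.25

Two-stage DDM. Project D₁…D_2 at 0.118, terminal growth 0.04, discount at r = 0.077.
D_1 = 5.3217
D_2 = 5.9496
Terminal value at t=2: TV = D_3/(r−g) = 6.1876/(0.077−0.04) = 167.2331
P₀ = 5.3217/(1+0.077)^1 + 5.9496/(1+0.077)^2 + 167.2331/(1+0.077)^2 = 154.2458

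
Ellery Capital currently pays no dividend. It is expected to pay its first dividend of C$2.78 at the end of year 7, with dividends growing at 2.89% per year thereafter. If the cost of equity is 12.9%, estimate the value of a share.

Deferred-dividend DDM. At t=6 the remaining stream is a growing perpetuity with first payment D_7 = 2.78.
V_6 = D_7/(r−g) = 2.78/(0.129−0.0289) = 27.7722
P₀ = V_6/(1+r)^6 = 27.7722/(1+0.129)^6 = 13.4106

C$13.41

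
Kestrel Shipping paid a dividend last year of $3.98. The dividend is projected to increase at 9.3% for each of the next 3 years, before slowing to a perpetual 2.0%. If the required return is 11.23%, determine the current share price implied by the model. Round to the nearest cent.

Two-stage DDM. Project D₁…D_3 at 0.093, terminal growth 0.02, discount at r = 0.1123.
D_1 = 4.3501
D_2 = 4.7547
D_3 = 5.1969
Terminal value at t=3: TV = D_4/(r−g) = 5.3008/(0.1123−0.02) = 57.4304
P₀ = 4.3501/(1+0.1123)^1 + 4.7547/(1+0.1123)^2 + 5.1969/(1+0.1123)^3 + 57.4304/(1+0.1123)^3 = 53.2631

$53.26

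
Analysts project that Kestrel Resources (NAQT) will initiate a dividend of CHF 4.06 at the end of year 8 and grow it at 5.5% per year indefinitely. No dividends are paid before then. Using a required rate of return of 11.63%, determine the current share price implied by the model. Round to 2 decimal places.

CHF 30.66

Deferred-dividend DDM. At t=7 the remaining stream is a growing perpetuity with first payment D_8 = 4.06.
V_7 = D_8/(r−g) = 4.06/(0.1163−0.055) = 66.2316
P₀ = V_7/(1+r)^7 = 66.2316/(1+0.1163)^7 = 30.6619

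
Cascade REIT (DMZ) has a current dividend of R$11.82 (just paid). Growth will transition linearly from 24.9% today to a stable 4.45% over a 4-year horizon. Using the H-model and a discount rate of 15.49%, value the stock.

H-model: P₀ = D₀[(1+g_L) + H(g_S−g_L)]/(r−g_L), with H = 4/2 = 2.
P₀ = 11.82 × [(1+0.0445) + 2×(0.249−0.0445)] / (0.1549−0.0445)
   = 11.82 × 1.4535 / 0.1104 = 155.6193

R$155.62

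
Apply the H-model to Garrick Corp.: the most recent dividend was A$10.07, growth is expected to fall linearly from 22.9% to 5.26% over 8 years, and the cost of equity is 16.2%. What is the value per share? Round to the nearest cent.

H-model: P₀ = D₀[(1+g_L) + H(g_S−g_L)]/(r−g_L), with H = 8/2 = 4.
P₀ = 10.07 × [(1+0.0526) + 4×(0.229−0.0526)] / (0.162−0.0526)
   = 10.07 × 1.7582 / 0.1094 = 161.8380

A$161.84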